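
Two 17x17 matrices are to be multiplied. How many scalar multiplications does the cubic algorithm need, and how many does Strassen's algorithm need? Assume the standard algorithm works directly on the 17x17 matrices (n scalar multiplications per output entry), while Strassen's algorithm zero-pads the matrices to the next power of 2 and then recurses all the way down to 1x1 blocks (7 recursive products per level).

Matrix multiplication for 17x17 matrices:

Strassen's algorithm requires power-of-2 dimensions. Pad 17x17 to 32x32 (next power of 2).

Standard algorithm: 17^3 = 4913 multiplications
Strassen's algorithm: 7^(log2(32)) = 7^5 = 16807 multiplications
Difference: 4913 - 16807 = -11894 (Strassen uses MORE here due to padding overhead — for small or just-over-power-of-2 n, padding can outweigh the per-level savings)

Standard: 4913 multiplications (17^3). Strassen: 16807 multiplications (7^5, after padding to 32x32). Strassen reduces 8 recursive multiplications to 7 at each level.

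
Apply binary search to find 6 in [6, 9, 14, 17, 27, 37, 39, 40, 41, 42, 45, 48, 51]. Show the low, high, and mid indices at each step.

Binary search for 6 in [6, 9, 14, 17, 27, 37, 39, 40, 41, 42, 45, 48, 51]:

lo=0, hi=12, mid=6, arr[mid]=39 -> 39 > 6, search left half
lo=0, hi=5, mid=2, arr[mid]=14 -> 14 > 6, search left half
lo=0, hi=1, mid=0, arr[mid]=6 -> Found target at index 0!

Binary search finds 6 at index 0 after 3 comparisons. The search repeatedly halves the search space by comparing with the middle element.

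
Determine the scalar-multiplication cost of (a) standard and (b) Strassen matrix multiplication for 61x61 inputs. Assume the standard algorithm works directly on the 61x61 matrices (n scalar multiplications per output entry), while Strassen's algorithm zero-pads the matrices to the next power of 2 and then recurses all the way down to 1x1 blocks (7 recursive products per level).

Matrix multiplication for 61x61 matrices:

Strassen's algorithm requires power-of-2 dimensions. Pad 61x61 to 64x64 (next power of 2).

Standard algorithm: 61^3 = 226981 multiplications
Strassen's algorithm: 7^(log2(64)) = 7^6 = 117649 multiplications
Savings: 226981 - 117649 = 109332 multiplications

Standard: 226981 multiplications (61^3). Strassen: 117649 multiplications (7^6, after padding to 64x64). Strassen reduces 8 recursive multiplications to 7 at each level.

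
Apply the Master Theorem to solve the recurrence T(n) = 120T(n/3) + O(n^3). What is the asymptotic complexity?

Master Theorem for T(n) = 120T(n/3) + O(n^3):

a = 120, b = 3, c = 3
log_b(a) = log_3(120) = 4.3578

Case 1: c = 3 < log_3(120) = 4.3578
T(n) = O(n^(log_3 120))

For T(n) = 120T(n/3) + O(n^3): log_3(120) = 4.3578. This is Case 1 of the Master Theorem (c < log_b(a), work dominated by leaves), giving O(n^(log_3 120)).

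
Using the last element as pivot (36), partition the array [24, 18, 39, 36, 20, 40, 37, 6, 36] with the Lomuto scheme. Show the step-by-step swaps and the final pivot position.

Lomuto partition with pivot = 36:

Initial array: [24, 18, 39, 36, 20, 40, 37, 6, 36]

arr[0]=24 <= 36: swap with position 0, array becomes [24, 18, 39, 36, 20, 40, 37, 6, 36]
arr[1]=18 <= 36: swap with position 1, array becomes [24, 18, 39, 36, 20, 40, 37, 6, 36]
arr[2]=39 > 36: no swap
arr[3]=36 <= 36: swap with position 2, array becomes [24, 18, 36, 39, 20, 40, 37, 6, 36]
arr[4]=20 <= 36: swap with position 3, array becomes [24, 18, 36, 20, 39, 40, 37, 6, 36]
arr[5]=40 > 36: no swap
arr[6]=37 > 36: no swap
arr[7]=6 <= 36: swap with position 4, array becomes [24, 18, 36, 20, 6, 40, 37, 39, 36]

Place pivot at position 5: [24, 18, 36, 20, 6, 36, 37, 39, 40]
Pivot position: 5

After partitioning with pivot 36, the array becomes [24, 18, 36, 20, 6, 36, 37, 39, 40]. The pivot is placed at index 5. All elements to the left of the pivot are <= 36, and all elements to the right are > 36.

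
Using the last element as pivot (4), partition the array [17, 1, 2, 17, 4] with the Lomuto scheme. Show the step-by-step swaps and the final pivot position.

Lomuto partition with pivot = 4:

Initial array: [17, 1, 2, 17, 4]

arr[0]=17 > 4: no swap
arr[1]=1 <= 4: swap with position 0, array becomes [1, 17, 2, 17, 4]
arr[2]=2 <= 4: swap with position 1, array becomes [1, 2, 17, 17, 4]
arr[3]=17 > 4: no swap

Place pivot at position 2: [1, 2, 4, 17, 17]
Pivot position: 2

After partitioning with pivot 4, the array becomes [1, 2, 4, 17, 17]. The pivot is placed at index 2. All elements to the left of the pivot are <= 4, and all elements to the right are > 4.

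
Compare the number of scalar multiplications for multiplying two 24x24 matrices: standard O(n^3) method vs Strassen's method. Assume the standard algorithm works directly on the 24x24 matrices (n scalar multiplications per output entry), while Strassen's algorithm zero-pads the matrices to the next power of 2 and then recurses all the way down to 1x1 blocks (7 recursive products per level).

Matrix multiplication for 24x24 matrices:

Strassen's algorithm requires power-of-2 dimensions. Pad 24x24 to 32x32 (next power of 2).

Standard algorithm: 24^3 = 13824 multiplications
Strassen's algorithm: 7^(log2(32)) = 7^5 = 16807 multiplications
Difference: 13824 - 16807 = -2983 (Strassen uses MORE here due to padding overhead — for small or just-over-power-of-2 n, padding can outweigh the per-level savings)

Standard: 13824 multiplications (24^3). Strassen: 16807 multiplications (7^5, after padding to 32x32). Strassen reduces 8 recursive multiplications to 7 at each level.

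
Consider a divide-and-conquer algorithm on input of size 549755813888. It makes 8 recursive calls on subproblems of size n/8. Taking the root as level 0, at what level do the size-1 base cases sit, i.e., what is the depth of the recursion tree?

For divide and conquer with division factor 8:

Problem sizes at each level:
Level 0: 549755813888
Level 1: 68719476736
Level 2: 8589934592
Level 3: 1073741824
Level 4: 134217728
Level 5: 16777216
Level 6: 2097152
Level 7: 262144
Level 8: 32768
Level 9: 4096
Level 10: 512
Level 11: 64
Level 12: 8
Level 13: 1

The root is level 0 and the size-1 base case is level 13 (the tree spans levels 0 through 13, i.e. 14 levels counting the root), so the depth is the number of divisions: log_8(549755813888) = 13

The recursion tree depth is log_8(549755813888) = 13. At each level, the problem size is divided by 8, so it takes 13 divisions to reduce to a base case of size 1. The algorithm makes 8 recursive calls at each level.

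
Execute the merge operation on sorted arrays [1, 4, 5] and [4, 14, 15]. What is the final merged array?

Merging process:

Compare 1 vs 4: take 1 from left. Merged: [1]
Compare 4 vs 4: take 4 from left. Merged: [1, 4]
Compare 5 vs 4: take 4 from right. Merged: [1, 4, 4]
Compare 5 vs 14: take 5 from left. Merged: [1, 4, 4, 5]
Append remaining from right: [14, 15]. Merged: [1, 4, 4, 5, 14, 15]

Final merged array: [1, 4, 4, 5, 14, 15]
Total comparisons: 4

The merged array is [1, 4, 4, 5, 14, 15], requiring 4 comparisons. The merge step runs in O(n) time where n is the total number of elements.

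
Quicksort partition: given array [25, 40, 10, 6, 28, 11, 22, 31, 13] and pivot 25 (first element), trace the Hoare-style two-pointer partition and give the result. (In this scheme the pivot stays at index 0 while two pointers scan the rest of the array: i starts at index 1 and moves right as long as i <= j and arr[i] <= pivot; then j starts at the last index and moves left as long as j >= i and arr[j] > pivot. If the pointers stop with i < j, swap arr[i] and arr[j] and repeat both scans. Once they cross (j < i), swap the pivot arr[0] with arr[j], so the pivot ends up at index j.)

Hoare-style two-pointer partition with pivot = 25:

Initial array: [25, 40, 10, 6, 28, 11, 22, 31, 13]

Pointers start at i = 1, j = 8.
i stops at index 1 (arr[1]=40 > 25), j stops at index 8 (arr[8]=13 <= 25): swap arr[1] and arr[8], array becomes [25, 13, 10, 6, 28, 11, 22, 31, 40]
i stops at index 4 (arr[4]=28 > 25), j stops at index 6 (arr[6]=22 <= 25): swap arr[4] and arr[6], array becomes [25, 13, 10, 6, 22, 11, 28, 31, 40]
i ends at 6, j ends at 5: the pointers have crossed (j < i), so scanning stops.

Swap pivot arr[0] with arr[5] to place pivot at position 5: [11, 13, 10, 6, 22, 25, 28, 31, 40]
Pivot position: 5

After partitioning with pivot 25, the array becomes [11, 13, 10, 6, 22, 25, 28, 31, 40]. The pivot is placed at index 5. All elements to the left of the pivot are <= 25, and all elements to the right are > 25.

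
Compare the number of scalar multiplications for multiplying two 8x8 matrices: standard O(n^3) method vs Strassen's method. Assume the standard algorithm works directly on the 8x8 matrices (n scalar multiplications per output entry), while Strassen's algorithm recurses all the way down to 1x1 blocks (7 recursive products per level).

Matrix multiplication for 8x8 matrices:

Standard algorithm: 8^3 = 512 multiplications
Strassen's algorithm: 7^(log2(8)) = 7^3 = 343 multiplications
Savings: 512 - 343 = 169 multiplications

Standard: 512 multiplications (8^3). Strassen: 343 multiplications (7^3). Strassen reduces 8 recursive multiplications to 7 at each level.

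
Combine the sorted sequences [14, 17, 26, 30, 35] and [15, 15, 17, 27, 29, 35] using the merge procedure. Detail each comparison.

Merging process:

Compare 14 vs 15: take 14 from left. Merged: [14]
Compare 17 vs 15: take 15 from right. Merged: [14, 15]
Compare 17 vs 15: take 15 from right. Merged: [14, 15, 15]
Compare 17 vs 17: take 17 from left. Merged: [14, 15, 15, 17]
Compare 26 vs 17: take 17 from right. Merged: [14, 15, 15, 17, 17]
Compare 26 vs 27: take 26 from left. Merged: [14, 15, 15, 17, 17, 26]
Compare 30 vs 27: take 27 from right. Merged: [14, 15, 15, 17, 17, 26, 27]
Compare 30 vs 29: take 29 from right. Merged: [14, 15, 15, 17, 17, 26, 27, 29]
Compare 30 vs 35: take 30 from left. Merged: [14, 15, 15, 17, 17, 26, 27, 29, 30]
Compare 35 vs 35: take 35 from left. Merged: [14, 15, 15, 17, 17, 26, 27, 29, 30, 35]
Append remaining from right: [35]. Merged: [14, 15, 15, 17, 17, 26, 27, 29, 30, 35, 35]

Final merged array: [14, 15, 15, 17, 17, 26, 27, 29, 30, 35, 35]
Total comparisons: 10

The merged array is [14, 15, 15, 17, 17, 26, 27, 29, 30, 35, 35], requiring 10 comparisons. The merge step runs in O(n) time where n is the total number of elements.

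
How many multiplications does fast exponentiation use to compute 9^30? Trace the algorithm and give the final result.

Computing 9^30 by squaring (build up from 9^1; each line after the first costs one multiplication):

9^1 = 9
9^2 = (9^1)^2 = 9^2 = 81
9^3 = 9 * 9^2 = 9 * 81 = 729
9^6 = (9^3)^2 = 729^2 = 531441
9^7 = 9 * 9^6 = 9 * 531441 = 4782969
9^14 = (9^7)^2 = 4782969^2 = 22876792454961
9^15 = 9 * 9^14 = 9 * 22876792454961 = 205891132094649
9^30 = (9^15)^2 = 205891132094649^2 = 42391158275216203514294433201

Result: 42391158275216203514294433201
Multiplications needed: 7 (7 lines after 9^1)

9^30 = 42391158275216203514294433201. Using exponentiation by squaring, this requires 7 multiplications. The key idea: if the exponent is even, square the half-power; if odd, multiply by the base once.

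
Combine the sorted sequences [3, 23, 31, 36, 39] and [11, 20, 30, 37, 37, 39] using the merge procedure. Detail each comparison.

Merging process:

Compare 3 vs 11: take 3 from left. Merged: [3]
Compare 23 vs 11: take 11 from right. Merged: [3, 11]
Compare 23 vs 20: take 20 from right. Merged: [3, 11, 20]
Compare 23 vs 30: take 23 from left. Merged: [3, 11, 20, 23]
Compare 31 vs 30: take 30 from right. Merged: [3, 11, 20, 23, 30]
Compare 31 vs 37: take 31 from left. Merged: [3, 11, 20, 23, 30, 31]
Compare 36 vs 37: take 36 from left. Merged: [3, 11, 20, 23, 30, 31, 36]
Compare 39 vs 37: take 37 from right. Merged: [3, 11, 20, 23, 30, 31, 36, 37]
Compare 39 vs 37: take 37 from right. Merged: [3, 11, 20, 23, 30, 31, 36, 37, 37]
Compare 39 vs 39: take 39 from left. Merged: [3, 11, 20, 23, 30, 31, 36, 37, 37, 39]
Append remaining from right: [39]. Merged: [3, 11, 20, 23, 30, 31, 36, 37, 37, 39, 39]

Final merged array: [3, 11, 20, 23, 30, 31, 36, 37, 37, 39, 39]
Total comparisons: 10

The merged array is [3, 11, 20, 23, 30, 31, 36, 37, 37, 39, 39], requiring 10 comparisons. The merge step runs in O(n) time where n is the total number of elements.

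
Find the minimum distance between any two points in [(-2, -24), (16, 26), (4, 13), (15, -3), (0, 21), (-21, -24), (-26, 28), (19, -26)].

Computing all pairwise distances among 8 points:

d((-2, -24), (16, 26)) = 53.1413
d((-2, -24), (4, 13)) = 37.4833
d((-2, -24), (15, -3)) = 27.0185
d((-2, -24), (0, 21)) = 45.0444
d((-2, -24), (-21, -24)) = 19.0
d((-2, -24), (-26, 28)) = 57.2713
d((-2, -24), (19, -26)) = 21.095
d((16, 26), (4, 13)) = 17.6918
d((16, 26), (15, -3)) = 29.0172
d((16, 26), (0, 21)) = 16.7631
d((16, 26), (-21, -24)) = 62.2013
d((16, 26), (-26, 28)) = 42.0476
d((16, 26), (19, -26)) = 52.0865
d((4, 13), (15, -3)) = 19.4165
d((4, 13), (0, 21)) = 8.9443 <-- minimum
d((4, 13), (-21, -24)) = 44.6542
d((4, 13), (-26, 28)) = 33.541
d((4, 13), (19, -26)) = 41.7852
d((15, -3), (0, 21)) = 28.3019
d((15, -3), (-21, -24)) = 41.6773
d((15, -3), (-26, 28)) = 51.4004
d((15, -3), (19, -26)) = 23.3452
d((0, 21), (-21, -24)) = 49.6588
d((0, 21), (-26, 28)) = 26.9258
d((0, 21), (19, -26)) = 50.6952
d((-21, -24), (-26, 28)) = 52.2398
d((-21, -24), (19, -26)) = 40.05
d((-26, 28), (19, -26)) = 70.2922

Closest pair: (4, 13) and (0, 21) with distance 8.9443

The closest pair is (4, 13) and (0, 21) with Euclidean distance 8.9443. For 8 points, brute-force pairwise comparison is shown above. For large n, the divide-and-conquer algorithm (sort by x, recurse on halves, check the dividing strip) achieves O(n log n).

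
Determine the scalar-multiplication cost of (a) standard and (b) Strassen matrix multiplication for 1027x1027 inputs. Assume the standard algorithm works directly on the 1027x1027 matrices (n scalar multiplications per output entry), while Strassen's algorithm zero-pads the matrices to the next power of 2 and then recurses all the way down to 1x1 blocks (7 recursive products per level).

Matrix multiplication for 1027x1027 matrices:

Strassen's algorithm requires power-of-2 dimensions. Pad 1027x1027 to 2048x2048 (next power of 2).

Standard algorithm: 1027^3 = 1083206683 multiplications
Strassen's algorithm: 7^(log2(2048)) = 7^11 = 1977326743 multiplications
Difference: 1083206683 - 1977326743 = -894120060 (Strassen uses MORE here due to padding overhead — for small or just-over-power-of-2 n, padding can outweigh the per-level savings)

Standard: 1083206683 multiplications (1027^3). Strassen: 1977326743 multiplications (7^11, after padding to 2048x2048). Strassen reduces 8 recursive multiplications to 7 at each level.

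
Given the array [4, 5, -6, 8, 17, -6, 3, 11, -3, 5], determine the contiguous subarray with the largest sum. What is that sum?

Using Kadane's algorithm on [4, 5, -6, 8, 17, -6, 3, 11, -3, 5]:

Scanning through the array:
Position 1 (value 5): max_ending_here = 9, max_so_far = 9
Position 2 (value -6): max_ending_here = 3, max_so_far = 9
Position 3 (value 8): max_ending_here = 11, max_so_far = 11
Position 4 (value 17): max_ending_here = 28, max_so_far = 28
Position 5 (value -6): max_ending_here = 22, max_so_far = 28
Position 6 (value 3): max_ending_here = 25, max_so_far = 28
Position 7 (value 11): max_ending_here = 36, max_so_far = 36
Position 8 (value -3): max_ending_here = 33, max_so_far = 36
Position 9 (value 5): max_ending_here = 38, max_so_far = 38

Maximum subarray: [4, 5, -6, 8, 17, -6, 3, 11, -3, 5]
Maximum sum: 38

The maximum subarray is [4, 5, -6, 8, 17, -6, 3, 11, -3, 5] with sum 38. This subarray runs from index 0 to index 9.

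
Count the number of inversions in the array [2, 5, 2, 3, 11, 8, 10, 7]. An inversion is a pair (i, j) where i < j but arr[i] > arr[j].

Finding inversions in [2, 5, 2, 3, 11, 8, 10, 7]:

(1, 2): arr[1]=5 > arr[2]=2
(1, 3): arr[1]=5 > arr[3]=3
(4, 5): arr[4]=11 > arr[5]=8
(4, 6): arr[4]=11 > arr[6]=10
(4, 7): arr[4]=11 > arr[7]=7
(5, 7): arr[5]=8 > arr[7]=7
(6, 7): arr[6]=10 > arr[7]=7

Total inversions: 7

The array has 7 inversion(s): (1,2), (1,3), (4,5), (4,6), (4,7), (5,7), (6,7). Each pair (i,j) satisfies i < j and arr[i] > arr[j].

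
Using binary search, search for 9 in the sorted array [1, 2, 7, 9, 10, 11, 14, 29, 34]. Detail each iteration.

Binary search for 9 in [1, 2, 7, 9, 10, 11, 14, 29, 34]:

lo=0, hi=8, mid=4, arr[mid]=10 -> 10 > 9, search left half
lo=0, hi=3, mid=1, arr[mid]=2 -> 2 < 9, search right half
lo=2, hi=3, mid=2, arr[mid]=7 -> 7 < 9, search right half
lo=3, hi=3, mid=3, arr[mid]=9 -> Found target at index 3!

Binary search finds 9 at index 3 after 4 comparisons. The search repeatedly halves the search space by comparing with the middle element.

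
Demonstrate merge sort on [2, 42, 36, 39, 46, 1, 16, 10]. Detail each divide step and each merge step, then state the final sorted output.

Merge sort trace:

Split: [2, 42, 36, 39, 46, 1, 16, 10] -> [2, 42, 36, 39] and [46, 1, 16, 10]
  Split: [2, 42, 36, 39] -> [2, 42] and [36, 39]
    Split: [2, 42] -> [2] and [42]
    Merge: [2] + [42] -> [2, 42]
    Split: [36, 39] -> [36] and [39]
    Merge: [36] + [39] -> [36, 39]
  Merge: [2, 42] + [36, 39] -> [2, 36, 39, 42]
  Split: [46, 1, 16, 10] -> [46, 1] and [16, 10]
    Split: [46, 1] -> [46] and [1]
    Merge: [46] + [1] -> [1, 46]
    Split: [16, 10] -> [16] and [10]
    Merge: [16] + [10] -> [10, 16]
  Merge: [1, 46] + [10, 16] -> [1, 10, 16, 46]
Merge: [2, 36, 39, 42] + [1, 10, 16, 46] -> [1, 2, 10, 16, 36, 39, 42, 46]

Final sorted array: [1, 2, 10, 16, 36, 39, 42, 46]

The merge sort proceeds by recursively splitting the array and merging sorted halves.
After all merges, the sorted array is [1, 2, 10, 16, 36, 39, 42, 46].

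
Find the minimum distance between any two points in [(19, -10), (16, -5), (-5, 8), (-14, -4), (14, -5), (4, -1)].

Computing all pairwise distances among 6 points:

d((19, -10), (16, -5)) = 5.831
d((19, -10), (-5, 8)) = 30.0
d((19, -10), (-14, -4)) = 33.541
d((19, -10), (14, -5)) = 7.0711
d((19, -10), (4, -1)) = 17.4929
d((16, -5), (-5, 8)) = 24.6982
d((16, -5), (-14, -4)) = 30.0167
d((16, -5), (14, -5)) = 2.0 <-- minimum
d((16, -5), (4, -1)) = 12.6491
d((-5, 8), (-14, -4)) = 15.0
d((-5, 8), (14, -5)) = 23.0217
d((-5, 8), (4, -1)) = 12.7279
d((-14, -4), (14, -5)) = 28.0179
d((-14, -4), (4, -1)) = 18.2483
d((14, -5), (4, -1)) = 10.7703

Closest pair: (16, -5) and (14, -5) with distance 2.0

The closest pair is (16, -5) and (14, -5) with Euclidean distance 2.0. For 6 points, brute-force pairwise comparison is shown above. For large n, the divide-and-conquer algorithm (sort by x, recurse on halves, check the dividing strip) achieves O(n log n).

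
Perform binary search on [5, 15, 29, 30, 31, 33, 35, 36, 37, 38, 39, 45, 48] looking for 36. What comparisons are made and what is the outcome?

Binary search for 36 in [5, 15, 29, 30, 31, 33, 35, 36, 37, 38, 39, 45, 48]:

lo=0, hi=12, mid=6, arr[mid]=35 -> 35 < 36, search right half
lo=7, hi=12, mid=9, arr[mid]=38 -> 38 > 36, search left half
lo=7, hi=8, mid=7, arr[mid]=36 -> Found target at index 7!

Binary search finds 36 at index 7 after 3 comparisons. The search repeatedly halves the search space by comparing with the middle element.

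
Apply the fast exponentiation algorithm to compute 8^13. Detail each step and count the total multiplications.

Computing 8^13 by squaring (build up from 8^1; each line after the first costs one multiplication):

8^1 = 8
8^2 = (8^1)^2 = 8^2 = 64
8^3 = 8 * 8^2 = 8 * 64 = 512
8^6 = (8^3)^2 = 512^2 = 262144
8^12 = (8^6)^2 = 262144^2 = 68719476736
8^13 = 8 * 8^12 = 8 * 68719476736 = 549755813888

Result: 549755813888
Multiplications needed: 5 (5 lines after 8^1)

8^13 = 549755813888. Using exponentiation by squaring, this requires 5 multiplications. The key idea: if the exponent is even, square the half-power; if odd, multiply by the base once.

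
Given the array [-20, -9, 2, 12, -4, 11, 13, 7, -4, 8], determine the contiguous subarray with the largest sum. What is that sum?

Using Kadane's algorithm on [-20, -9, 2, 12, -4, 11, 13, 7, -4, 8]:

Scanning through the array:
Position 1 (value -9): max_ending_here = -9, max_so_far = -9
Position 2 (value 2): max_ending_here = 2, max_so_far = 2
Position 3 (value 12): max_ending_here = 14, max_so_far = 14
Position 4 (value -4): max_ending_here = 10, max_so_far = 14
Position 5 (value 11): max_ending_here = 21, max_so_far = 21
Position 6 (value 13): max_ending_here = 34, max_so_far = 34
Position 7 (value 7): max_ending_here = 41, max_so_far = 41
Position 8 (value -4): max_ending_here = 37, max_so_far = 41
Position 9 (value 8): max_ending_here = 45, max_so_far = 45

Maximum subarray: [2, 12, -4, 11, 13, 7, -4, 8]
Maximum sum: 45

The maximum subarray is [2, 12, -4, 11, 13, 7, -4, 8] with sum 45. This subarray runs from index 2 to index 9.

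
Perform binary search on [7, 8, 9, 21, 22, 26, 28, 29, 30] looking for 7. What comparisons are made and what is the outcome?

Binary search for 7 in [7, 8, 9, 21, 22, 26, 28, 29, 30]:

lo=0, hi=8, mid=4, arr[mid]=22 -> 22 > 7, search left half
lo=0, hi=3, mid=1, arr[mid]=8 -> 8 > 7, search left half
lo=0, hi=0, mid=0, arr[mid]=7 -> Found target at index 0!

Binary search finds 7 at index 0 after 3 comparisons. The search repeatedly halves the search space by comparing with the middle element.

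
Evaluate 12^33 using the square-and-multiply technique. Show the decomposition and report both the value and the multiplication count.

Computing 12^33 by squaring (build up from 12^1; each line after the first costs one multiplication):

12^1 = 12
12^2 = (12^1)^2 = 12^2 = 144
12^4 = (12^2)^2 = 144^2 = 20736
12^8 = (12^4)^2 = 20736^2 = 429981696
12^16 = (12^8)^2 = 429981696^2 = 184884258895036416
12^32 = (12^16)^2 = 184884258895036416^2 = 34182189187166852111368841966125056
12^33 = 12 * 12^32 = 12 * 34182189187166852111368841966125056 = 410186270246002225336426103593500672

Result: 410186270246002225336426103593500672
Multiplications needed: 6 (6 lines after 12^1)

12^33 = 410186270246002225336426103593500672. Using exponentiation by squaring, this requires 6 multiplications. The key idea: if the exponent is even, square the half-power; if odd, multiply by the base once.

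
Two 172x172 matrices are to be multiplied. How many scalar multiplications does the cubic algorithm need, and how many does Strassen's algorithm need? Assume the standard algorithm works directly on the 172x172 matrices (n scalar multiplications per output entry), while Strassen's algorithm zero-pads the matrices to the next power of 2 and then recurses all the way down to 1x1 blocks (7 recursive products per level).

Matrix multiplication for 172x172 matrices:

Strassen's algorithm requires power-of-2 dimensions. Pad 172x172 to 256x256 (next power of 2).

Standard algorithm: 172^3 = 5088448 multiplications
Strassen's algorithm: 7^(log2(256)) = 7^8 = 5764801 multiplications
Difference: 5088448 - 5764801 = -676353 (Strassen uses MORE here due to padding overhead — for small or just-over-power-of-2 n, padding can outweigh the per-level savings)

Standard: 5088448 multiplications (172^3). Strassen: 5764801 multiplications (7^8, after padding to 256x256). Strassen reduces 8 recursive multiplications to 7 at each level.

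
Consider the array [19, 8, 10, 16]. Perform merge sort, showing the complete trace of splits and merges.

Merge sort trace:

Split: [19, 8, 10, 16] -> [19, 8] and [10, 16]
  Split: [19, 8] -> [19] and [8]
  Merge: [19] + [8] -> [8, 19]
  Split: [10, 16] -> [10] and [16]
  Merge: [10] + [16] -> [10, 16]
Merge: [8, 19] + [10, 16] -> [8, 10, 16, 19]

Final sorted array: [8, 10, 16, 19]

The merge sort proceeds by recursively splitting the array and merging sorted halves.
After all merges, the sorted array is [8, 10, 16, 19].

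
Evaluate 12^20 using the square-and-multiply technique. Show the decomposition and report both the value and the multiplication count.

Computing 12^20 by squaring (build up from 12^1; each line after the first costs one multiplication):

12^1 = 12
12^2 = (12^1)^2 = 12^2 = 144
12^4 = (12^2)^2 = 144^2 = 20736
12^5 = 12 * 12^4 = 12 * 20736 = 248832
12^10 = (12^5)^2 = 248832^2 = 61917364224
12^20 = (12^10)^2 = 61917364224^2 = 3833759992447475122176

Result: 3833759992447475122176
Multiplications needed: 5 (5 lines after 12^1)

12^20 = 3833759992447475122176. Using exponentiation by squaring, this requires 5 multiplications. The key idea: if the exponent is even, square the half-power; if odd, multiply by the base once.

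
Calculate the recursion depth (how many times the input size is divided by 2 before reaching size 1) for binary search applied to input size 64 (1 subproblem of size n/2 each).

For divide and conquer with division factor 2:

Problem sizes at each level:
Level 0: 64
Level 1: 32
Level 2: 16
Level 3: 8
Level 4: 4
Level 5: 2
Level 6: 1

The root is level 0 and the size-1 base case is level 6 (the tree spans levels 0 through 6, i.e. 7 levels counting the root), so the depth is the number of divisions: log_2(64) = 6

The recursion tree depth is log_2(64) = 6. At each level, the problem size is divided by 2, so it takes 6 divisions to reduce to a base case of size 1. The algorithm makes 1 recursive call at each level.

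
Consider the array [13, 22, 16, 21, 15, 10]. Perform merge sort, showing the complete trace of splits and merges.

Merge sort trace:

Split: [13, 22, 16, 21, 15, 10] -> [13, 22, 16] and [21, 15, 10]
  Split: [13, 22, 16] -> [13] and [22, 16]
    Split: [22, 16] -> [22] and [16]
    Merge: [22] + [16] -> [16, 22]
  Merge: [13] + [16, 22] -> [13, 16, 22]
  Split: [21, 15, 10] -> [21] and [15, 10]
    Split: [15, 10] -> [15] and [10]
    Merge: [15] + [10] -> [10, 15]
  Merge: [21] + [10, 15] -> [10, 15, 21]
Merge: [13, 16, 22] + [10, 15, 21] -> [10, 13, 15, 16, 21, 22]

Final sorted array: [10, 13, 15, 16, 21, 22]

The merge sort proceeds by recursively splitting the array and merging sorted halves.
After all merges, the sorted array is [10, 13, 15, 16, 21, 22].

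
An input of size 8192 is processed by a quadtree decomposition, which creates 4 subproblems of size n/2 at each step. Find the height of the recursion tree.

For divide and conquer with division factor 2:

Problem sizes at each level:
Level 0: 8192
Level 1: 4096
Level 2: 2048
Level 3: 1024
Level 4: 512
Level 5: 256
Level 6: 128
Level 7: 64
Level 8: 32
Level 9: 16
Level 10: 8
Level 11: 4
Level 12: 2
Level 13: 1

The root is level 0 and the size-1 base case is level 13 (the tree spans levels 0 through 13, i.e. 14 levels counting the root), so the depth is the number of divisions: log_2(8192) = 13

The recursion tree depth is log_2(8192) = 13. At each level, the problem size is divided by 2, so it takes 13 divisions to reduce to a base case of size 1. The algorithm makes 4 recursive calls at each level.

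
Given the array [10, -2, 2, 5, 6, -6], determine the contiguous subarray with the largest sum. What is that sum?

Using Kadane's algorithm on [10, -2, 2, 5, 6, -6]:

Scanning through the array:
Position 1 (value -2): max_ending_here = 8, max_so_far = 10
Position 2 (value 2): max_ending_here = 10, max_so_far = 10
Position 3 (value 5): max_ending_here = 15, max_so_far = 15
Position 4 (value 6): max_ending_here = 21, max_so_far = 21
Position 5 (value -6): max_ending_here = 15, max_so_far = 21

Maximum subarray: [10, -2, 2, 5, 6]
Maximum sum: 21

The maximum subarray is [10, -2, 2, 5, 6] with sum 21. This subarray runs from index 0 to index 4.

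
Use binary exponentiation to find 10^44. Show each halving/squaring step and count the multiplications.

Computing 10^44 by squaring (build up from 10^1; each line after the first costs one multiplication):

10^1 = 10
10^2 = (10^1)^2 = 10^2 = 100
10^4 = (10^2)^2 = 100^2 = 10000
10^5 = 10 * 10^4 = 10 * 10000 = 100000
10^10 = (10^5)^2 = 100000^2 = 10000000000
10^11 = 10 * 10^10 = 10 * 10000000000 = 100000000000
10^22 = (10^11)^2 = 100000000000^2 = 10000000000000000000000
10^44 = (10^22)^2 = 10000000000000000000000^2 = 100000000000000000000000000000000000000000000

Result: 100000000000000000000000000000000000000000000
Multiplications needed: 7 (7 lines after 10^1)

10^44 = 100000000000000000000000000000000000000000000. Using exponentiation by squaring, this requires 7 multiplications. The key idea: if the exponent is even, square the half-power; if odd, multiply by the base once.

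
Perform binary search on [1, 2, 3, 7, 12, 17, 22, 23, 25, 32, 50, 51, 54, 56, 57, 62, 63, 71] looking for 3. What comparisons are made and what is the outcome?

Binary search for 3 in [1, 2, 3, 7, 12, 17, 22, 23, 25, 32, 50, 51, 54, 56, 57, 62, 63, 71]:

lo=0, hi=17, mid=8, arr[mid]=25 -> 25 > 3, search left half
lo=0, hi=7, mid=3, arr[mid]=7 -> 7 > 3, search left half
lo=0, hi=2, mid=1, arr[mid]=2 -> 2 < 3, search right half
lo=2, hi=2, mid=2, arr[mid]=3 -> Found target at index 2!

Binary search finds 3 at index 2 after 4 comparisons. The search repeatedly halves the search space by comparing with the middle element.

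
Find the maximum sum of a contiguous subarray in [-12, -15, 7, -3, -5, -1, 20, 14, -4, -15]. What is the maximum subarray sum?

Using Kadane's algorithm on [-12, -15, 7, -3, -5, -1, 20, 14, -4, -15]:

Scanning through the array:
Position 1 (value -15): max_ending_here = -15, max_so_far = -12
Position 2 (value 7): max_ending_here = 7, max_so_far = 7
Position 3 (value -3): max_ending_here = 4, max_so_far = 7
Position 4 (value -5): max_ending_here = -1, max_so_far = 7
Position 5 (value -1): max_ending_here = -1, max_so_far = 7
Position 6 (value 20): max_ending_here = 20, max_so_far = 20
Position 7 (value 14): max_ending_here = 34, max_so_far = 34
Position 8 (value -4): max_ending_here = 30, max_so_far = 34
Position 9 (value -15): max_ending_here = 15, max_so_far = 34

Maximum subarray: [20, 14]
Maximum sum: 34

The maximum subarray is [20, 14] with sum 34. This subarray runs from index 6 to index 7.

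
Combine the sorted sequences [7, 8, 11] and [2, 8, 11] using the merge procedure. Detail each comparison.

Merging process:

Compare 7 vs 2: take 2 from right. Merged: [2]
Compare 7 vs 8: take 7 from left. Merged: [2, 7]
Compare 8 vs 8: take 8 from left. Merged: [2, 7, 8]
Compare 11 vs 8: take 8 from right. Merged: [2, 7, 8, 8]
Compare 11 vs 11: take 11 from left. Merged: [2, 7, 8, 8, 11]
Append remaining from right: [11]. Merged: [2, 7, 8, 8, 11, 11]

Final merged array: [2, 7, 8, 8, 11, 11]
Total comparisons: 5

The merged array is [2, 7, 8, 8, 11, 11], requiring 5 comparisons. The merge step runs in O(n) time where n is the total number of elements.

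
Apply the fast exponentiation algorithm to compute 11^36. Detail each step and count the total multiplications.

Computing 11^36 by squaring (build up from 11^1; each line after the first costs one multiplication):

11^1 = 11
11^2 = (11^1)^2 = 11^2 = 121
11^4 = (11^2)^2 = 121^2 = 14641
11^8 = (11^4)^2 = 14641^2 = 214358881
11^9 = 11 * 11^8 = 11 * 214358881 = 2357947691
11^18 = (11^9)^2 = 2357947691^2 = 5559917313492231481
11^36 = (11^18)^2 = 5559917313492231481^2 = 30912680532870672635673352936887453361

Result: 30912680532870672635673352936887453361
Multiplications needed: 6 (6 lines after 11^1)

11^36 = 30912680532870672635673352936887453361. Using exponentiation by squaring, this requires 6 multiplications. The key idea: if the exponent is even, square the half-power; if odd, multiply by the base once.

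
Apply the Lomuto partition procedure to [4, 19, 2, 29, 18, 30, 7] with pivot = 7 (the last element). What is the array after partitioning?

Lomuto partition with pivot = 7:

Initial array: [4, 19, 2, 29, 18, 30, 7]

arr[0]=4 <= 7: swap with position 0, array becomes [4, 19, 2, 29, 18, 30, 7]
arr[1]=19 > 7: no swap
arr[2]=2 <= 7: swap with position 1, array becomes [4, 2, 19, 29, 18, 30, 7]
arr[3]=29 > 7: no swap
arr[4]=18 > 7: no swap
arr[5]=30 > 7: no swap

Place pivot at position 2: [4, 2, 7, 29, 18, 30, 19]
Pivot position: 2

After partitioning with pivot 7, the array becomes [4, 2, 7, 29, 18, 30, 19]. The pivot is placed at index 2. All elements to the left of the pivot are <= 7, and all elements to the right are > 7.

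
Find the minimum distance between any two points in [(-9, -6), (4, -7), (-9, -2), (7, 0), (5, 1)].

Computing all pairwise distances among 5 points:

d((-9, -6), (4, -7)) = 13.0384
d((-9, -6), (-9, -2)) = 4.0
d((-9, -6), (7, 0)) = 17.088
d((-9, -6), (5, 1)) = 15.6525
d((4, -7), (-9, -2)) = 13.9284
d((4, -7), (7, 0)) = 7.6158
d((4, -7), (5, 1)) = 8.0623
d((-9, -2), (7, 0)) = 16.1245
d((-9, -2), (5, 1)) = 14.3178
d((7, 0), (5, 1)) = 2.2361 <-- minimum

Closest pair: (7, 0) and (5, 1) with distance 2.2361

The closest pair is (7, 0) and (5, 1) with Euclidean distance 2.2361. For 5 points, brute-force pairwise comparison is shown above. For large n, the divide-and-conquer algorithm (sort by x, recurse on halves, check the dividing strip) achieves O(n log n).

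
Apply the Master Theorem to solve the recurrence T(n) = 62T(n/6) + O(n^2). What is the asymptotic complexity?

Master Theorem for T(n) = 62T(n/6) + O(n^2):

a = 62, b = 6, c = 2
log_b(a) = log_6(62) = 2.3034

Case 1: c = 2 < log_6(62) = 2.3034
T(n) = O(n^(log_6 62))

For T(n) = 62T(n/6) + O(n^2): log_6(62) = 2.3034. This is Case 1 of the Master Theorem (c < log_b(a), work dominated by leaves), giving O(n^(log_6 62)).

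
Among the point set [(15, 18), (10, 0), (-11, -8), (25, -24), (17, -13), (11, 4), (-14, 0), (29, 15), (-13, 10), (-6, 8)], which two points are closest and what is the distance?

Computing all pairwise distances among 10 points:

d((15, 18), (10, 0)) = 18.6815
d((15, 18), (-11, -8)) = 36.7696
d((15, 18), (25, -24)) = 43.1741
d((15, 18), (17, -13)) = 31.0644
d((15, 18), (11, 4)) = 14.5602
d((15, 18), (-14, 0)) = 34.1321
d((15, 18), (29, 15)) = 14.3178
d((15, 18), (-13, 10)) = 29.1204
d((15, 18), (-6, 8)) = 23.2594
d((10, 0), (-11, -8)) = 22.4722
d((10, 0), (25, -24)) = 28.3019
d((10, 0), (17, -13)) = 14.7648
d((10, 0), (11, 4)) = 4.1231 <-- minimum
d((10, 0), (-14, 0)) = 24.0
d((10, 0), (29, 15)) = 24.2074
d((10, 0), (-13, 10)) = 25.0799
d((10, 0), (-6, 8)) = 17.8885
d((-11, -8), (25, -24)) = 39.3954
d((-11, -8), (17, -13)) = 28.4429
d((-11, -8), (11, 4)) = 25.0599
d((-11, -8), (-14, 0)) = 8.544
d((-11, -8), (29, 15)) = 46.1411
d((-11, -8), (-13, 10)) = 18.1108
d((-11, -8), (-6, 8)) = 16.7631
d((25, -24), (17, -13)) = 13.6015
d((25, -24), (11, 4)) = 31.305
d((25, -24), (-14, 0)) = 45.793
d((25, -24), (29, 15)) = 39.2046
d((25, -24), (-13, 10)) = 50.9902
d((25, -24), (-6, 8)) = 44.5533
d((17, -13), (11, 4)) = 18.0278
d((17, -13), (-14, 0)) = 33.6155
d((17, -13), (29, 15)) = 30.4631
d((17, -13), (-13, 10)) = 37.8021
d((17, -13), (-6, 8)) = 31.1448
d((11, 4), (-14, 0)) = 25.318
d((11, 4), (29, 15)) = 21.095
d((11, 4), (-13, 10)) = 24.7386
d((11, 4), (-6, 8)) = 17.4642
d((-14, 0), (29, 15)) = 45.5412
d((-14, 0), (-13, 10)) = 10.0499
d((-14, 0), (-6, 8)) = 11.3137
d((29, 15), (-13, 10)) = 42.2966
d((29, 15), (-6, 8)) = 35.6931
d((-13, 10), (-6, 8)) = 7.2801

Closest pair: (10, 0) and (11, 4) with distance 4.1231

The closest pair is (10, 0) and (11, 4) with Euclidean distance 4.1231. For 10 points, brute-force pairwise comparison is shown above. For large n, the divide-and-conquer algorithm (sort by x, recurse on halves, check the dividing strip) achieves O(n log n).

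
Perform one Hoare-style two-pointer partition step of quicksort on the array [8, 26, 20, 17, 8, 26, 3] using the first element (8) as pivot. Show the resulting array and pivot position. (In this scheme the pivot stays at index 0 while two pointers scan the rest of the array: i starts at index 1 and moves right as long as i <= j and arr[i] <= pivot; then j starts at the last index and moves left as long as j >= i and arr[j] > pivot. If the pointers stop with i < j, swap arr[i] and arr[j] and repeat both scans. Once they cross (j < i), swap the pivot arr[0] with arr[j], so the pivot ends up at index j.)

Hoare-style two-pointer partition with pivot = 8:

Initial array: [8, 26, 20, 17, 8, 26, 3]

Pointers start at i = 1, j = 6.
i stops at index 1 (arr[1]=26 > 8), j stops at index 6 (arr[6]=3 <= 8): swap arr[1] and arr[6], array becomes [8, 3, 20, 17, 8, 26, 26]
i stops at index 2 (arr[2]=20 > 8), j stops at index 4 (arr[4]=8 <= 8): swap arr[2] and arr[4], array becomes [8, 3, 8, 17, 20, 26, 26]
i ends at 3, j ends at 2: the pointers have crossed (j < i), so scanning stops.

Swap pivot arr[0] with arr[2] to place pivot at position 2: [8, 3, 8, 17, 20, 26, 26]
Pivot position: 2

After partitioning with pivot 8, the array becomes [8, 3, 8, 17, 20, 26, 26]. The pivot is placed at index 2. All elements to the left of the pivot are <= 8, and all elements to the right are > 8.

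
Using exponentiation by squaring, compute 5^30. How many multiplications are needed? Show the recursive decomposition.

Computing 5^30 by squaring (build up from 5^1; each line after the first costs one multiplication):

5^1 = 5
5^2 = (5^1)^2 = 5^2 = 25
5^3 = 5 * 5^2 = 5 * 25 = 125
5^6 = (5^3)^2 = 125^2 = 15625
5^7 = 5 * 5^6 = 5 * 15625 = 78125
5^14 = (5^7)^2 = 78125^2 = 6103515625
5^15 = 5 * 5^14 = 5 * 6103515625 = 30517578125
5^30 = (5^15)^2 = 30517578125^2 = 931322574615478515625

Result: 931322574615478515625
Multiplications needed: 7 (7 lines after 5^1)

5^30 = 931322574615478515625. Using exponentiation by squaring, this requires 7 multiplications. The key idea: if the exponent is even, square the half-power; if odd, multiply by the base once.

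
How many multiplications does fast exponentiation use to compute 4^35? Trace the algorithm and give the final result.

Computing 4^35 by squaring (build up from 4^1; each line after the first costs one multiplication):

4^1 = 4
4^2 = (4^1)^2 = 4^2 = 16
4^4 = (4^2)^2 = 16^2 = 256
4^8 = (4^4)^2 = 256^2 = 65536
4^16 = (4^8)^2 = 65536^2 = 4294967296
4^17 = 4 * 4^16 = 4 * 4294967296 = 17179869184
4^34 = (4^17)^2 = 17179869184^2 = 295147905179352825856
4^35 = 4 * 4^34 = 4 * 295147905179352825856 = 1180591620717411303424

Result: 1180591620717411303424
Multiplications needed: 7 (7 lines after 4^1)

4^35 = 1180591620717411303424. Using exponentiation by squaring, this requires 7 multiplications. The key idea: if the exponent is even, square the half-power; if odd, multiply by the base once.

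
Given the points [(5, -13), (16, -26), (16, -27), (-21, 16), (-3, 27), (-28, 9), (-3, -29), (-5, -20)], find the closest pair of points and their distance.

Computing all pairwise distances among 8 points:

d((5, -13), (16, -26)) = 17.0294
d((5, -13), (16, -27)) = 17.8045
d((5, -13), (-21, 16)) = 38.9487
d((5, -13), (-3, 27)) = 40.7922
d((5, -13), (-28, 9)) = 39.6611
d((5, -13), (-3, -29)) = 17.8885
d((5, -13), (-5, -20)) = 12.2066
d((16, -26), (16, -27)) = 1.0 <-- minimum
d((16, -26), (-21, 16)) = 55.9732
d((16, -26), (-3, 27)) = 56.3028
d((16, -26), (-28, 9)) = 56.2228
d((16, -26), (-3, -29)) = 19.2354
d((16, -26), (-5, -20)) = 21.8403
d((16, -27), (-21, 16)) = 56.7274
d((16, -27), (-3, 27)) = 57.2451
d((16, -27), (-28, 9)) = 56.8507
d((16, -27), (-3, -29)) = 19.105
d((16, -27), (-5, -20)) = 22.1359
d((-21, 16), (-3, 27)) = 21.095
d((-21, 16), (-28, 9)) = 9.8995
d((-21, 16), (-3, -29)) = 48.4665
d((-21, 16), (-5, -20)) = 39.3954
d((-3, 27), (-28, 9)) = 30.8058
d((-3, 27), (-3, -29)) = 56.0
d((-3, 27), (-5, -20)) = 47.0425
d((-28, 9), (-3, -29)) = 45.4863
d((-28, 9), (-5, -20)) = 37.0135
d((-3, -29), (-5, -20)) = 9.2195

Closest pair: (16, -26) and (16, -27) with distance 1.0

The closest pair is (16, -26) and (16, -27) with Euclidean distance 1.0. For 8 points, brute-force pairwise comparison is shown above. For large n, the divide-and-conquer algorithm (sort by x, recurse on halves, check the dividing strip) achieves O(n log n).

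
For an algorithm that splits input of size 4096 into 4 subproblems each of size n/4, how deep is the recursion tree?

For divide and conquer with division factor 4:

Problem sizes at each level:
Level 0: 4096
Level 1: 1024
Level 2: 256
Level 3: 64
Level 4: 16
Level 5: 4
Level 6: 1

The root is level 0 and the size-1 base case is level 6 (the tree spans levels 0 through 6, i.e. 7 levels counting the root), so the depth is the number of divisions: log_4(4096) = 6

The recursion tree depth is log_4(4096) = 6. At each level, the problem size is divided by 4, so it takes 6 divisions to reduce to a base case of size 1. The algorithm makes 4 recursive calls at each level.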